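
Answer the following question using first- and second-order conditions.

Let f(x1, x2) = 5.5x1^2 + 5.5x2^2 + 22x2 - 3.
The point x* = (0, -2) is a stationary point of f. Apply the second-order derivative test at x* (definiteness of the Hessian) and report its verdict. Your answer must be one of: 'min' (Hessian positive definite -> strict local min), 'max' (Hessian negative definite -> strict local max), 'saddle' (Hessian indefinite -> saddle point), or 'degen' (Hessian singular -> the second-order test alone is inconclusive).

Compute the Hessian H = grad^2 f:
  H = [[11, 0], [0, 11]]
Verify stationarity: grad f(x*) = H x* + g = (0, 0).
Eigenvalues of H: 11, 11.
Both eigenvalues > 0, so H is positive definite -> x* is a strict local min.

min


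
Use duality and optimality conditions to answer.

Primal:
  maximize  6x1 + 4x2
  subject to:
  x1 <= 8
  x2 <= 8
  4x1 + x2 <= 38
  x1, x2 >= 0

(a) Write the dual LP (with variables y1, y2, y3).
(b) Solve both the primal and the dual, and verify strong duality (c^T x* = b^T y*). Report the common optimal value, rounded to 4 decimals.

The standard primal-dual pair for 'max c^T x s.t. A x <= b, x >= 0' is:
  Dual:  min b^T y  s.t.  A^T y >= c,  y >= 0.

So the dual LP is:
  minimize  8y1 + 8y2 + 38y3
  subject to:
    y1 + 4y3 >= 6
    y2 + y3 >= 4
    y1, y2, y3 >= 0

Solving the primal: x* = (7.5, 8).
  primal value c^T x* = 77.
Solving the dual: y* = (0, 2.5, 1.5).
  dual value b^T y* = 77.
Strong duality: c^T x* = b^T y*. Confirmed.

77


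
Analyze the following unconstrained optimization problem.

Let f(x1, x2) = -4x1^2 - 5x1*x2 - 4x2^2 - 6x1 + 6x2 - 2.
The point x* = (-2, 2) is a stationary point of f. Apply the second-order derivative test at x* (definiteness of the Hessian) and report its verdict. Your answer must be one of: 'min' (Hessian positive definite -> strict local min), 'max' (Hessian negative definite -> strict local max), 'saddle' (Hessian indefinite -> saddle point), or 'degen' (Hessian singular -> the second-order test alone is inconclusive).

Compute the Hessian H = grad^2 f:
  H = [[-8, -5], [-5, -8]]
Verify stationarity: grad f(x*) = H x* + g = (0, 0).
Eigenvalues of H: -13, -3.
Both eigenvalues < 0, so H is negative definite -> x* is a strict local max.

max


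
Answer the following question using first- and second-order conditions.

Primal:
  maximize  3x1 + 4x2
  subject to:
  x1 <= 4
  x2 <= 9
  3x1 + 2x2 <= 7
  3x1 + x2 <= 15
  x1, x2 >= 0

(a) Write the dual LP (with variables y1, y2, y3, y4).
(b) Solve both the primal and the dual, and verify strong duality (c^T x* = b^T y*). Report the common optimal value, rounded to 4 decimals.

The standard primal-dual pair for 'max c^T x s.t. A x <= b, x >= 0' is:
  Dual:  min b^T y  s.t.  A^T y >= c,  y >= 0.

So the dual LP is:
  minimize  4y1 + 9y2 + 7y3 + 15y4
  subject to:
    y1 + 3y3 + 3y4 >= 3
    y2 + 2y3 + y4 >= 4
    y1, y2, y3, y4 >= 0

Solving the primal: x* = (0, 3.5).
  primal value c^T x* = 14.
Solving the dual: y* = (0, 0, 2, 0).
  dual value b^T y* = 14.
Strong duality: c^T x* = b^T y*. Confirmed.

14


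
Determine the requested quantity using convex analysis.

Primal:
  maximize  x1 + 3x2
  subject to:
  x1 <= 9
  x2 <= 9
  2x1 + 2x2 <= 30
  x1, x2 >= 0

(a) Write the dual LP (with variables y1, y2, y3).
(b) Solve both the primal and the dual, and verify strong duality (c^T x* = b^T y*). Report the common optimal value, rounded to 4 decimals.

The standard primal-dual pair for 'max c^T x s.t. A x <= b, x >= 0' is:
  Dual:  min b^T y  s.t.  A^T y >= c,  y >= 0.

So the dual LP is:
  minimize  9y1 + 9y2 + 30y3
  subject to:
    y1 + 2y3 >= 1
    y2 + 2y3 >= 3
    y1, y2, y3 >= 0

Solving the primal: x* = (6, 9).
  primal value c^T x* = 33.
Solving the dual: y* = (0, 2, 0.5).
  dual value b^T y* = 33.
Strong duality: c^T x* = b^T y*. Confirmed.

33


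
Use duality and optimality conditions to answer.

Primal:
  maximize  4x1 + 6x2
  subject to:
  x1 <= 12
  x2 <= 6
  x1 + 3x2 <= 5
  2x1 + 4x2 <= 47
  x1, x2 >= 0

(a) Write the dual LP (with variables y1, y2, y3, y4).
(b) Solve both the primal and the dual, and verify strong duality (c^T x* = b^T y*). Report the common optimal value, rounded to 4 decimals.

The standard primal-dual pair for 'max c^T x s.t. A x <= b, x >= 0' is:
  Dual:  min b^T y  s.t.  A^T y >= c,  y >= 0.

So the dual LP is:
  minimize  12y1 + 6y2 + 5y3 + 47y4
  subject to:
    y1 + y3 + 2y4 >= 4
    y2 + 3y3 + 4y4 >= 6
    y1, y2, y3, y4 >= 0

Solving the primal: x* = (5, 0).
  primal value c^T x* = 20.
Solving the dual: y* = (0, 0, 4, 0).
  dual value b^T y* = 20.
Strong duality: c^T x* = b^T y*. Confirmed.

20


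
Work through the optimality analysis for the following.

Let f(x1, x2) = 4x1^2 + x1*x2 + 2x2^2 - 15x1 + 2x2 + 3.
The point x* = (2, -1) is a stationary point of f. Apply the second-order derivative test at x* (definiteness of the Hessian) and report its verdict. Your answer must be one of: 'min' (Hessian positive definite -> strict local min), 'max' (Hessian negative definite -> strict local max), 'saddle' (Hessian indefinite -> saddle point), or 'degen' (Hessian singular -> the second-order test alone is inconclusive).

Compute the Hessian H = grad^2 f:
  H = [[8, 1], [1, 4]]
Verify stationarity: grad f(x*) = H x* + g = (0, 0).
Eigenvalues of H: 3.7639, 8.2361.
Both eigenvalues > 0, so H is positive definite -> x* is a strict local min.

min


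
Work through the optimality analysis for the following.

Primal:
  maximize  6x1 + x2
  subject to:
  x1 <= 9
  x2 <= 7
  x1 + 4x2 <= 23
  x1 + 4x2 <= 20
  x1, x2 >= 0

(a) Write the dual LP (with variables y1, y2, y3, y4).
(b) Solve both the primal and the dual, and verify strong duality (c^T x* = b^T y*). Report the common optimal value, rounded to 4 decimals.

The standard primal-dual pair for 'max c^T x s.t. A x <= b, x >= 0' is:
  Dual:  min b^T y  s.t.  A^T y >= c,  y >= 0.

So the dual LP is:
  minimize  9y1 + 7y2 + 23y3 + 20y4
  subject to:
    y1 + y3 + y4 >= 6
    y2 + 4y3 + 4y4 >= 1
    y1, y2, y3, y4 >= 0

Solving the primal: x* = (9, 2.75).
  primal value c^T x* = 56.75.
Solving the dual: y* = (5.75, 0, 0, 0.25).
  dual value b^T y* = 56.75.
Strong duality: c^T x* = b^T y*. Confirmed.

56.75


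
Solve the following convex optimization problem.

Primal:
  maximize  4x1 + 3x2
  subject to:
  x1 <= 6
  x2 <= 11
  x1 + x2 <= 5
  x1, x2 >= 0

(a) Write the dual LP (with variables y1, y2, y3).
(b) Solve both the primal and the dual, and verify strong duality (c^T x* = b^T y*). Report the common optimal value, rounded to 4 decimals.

The standard primal-dual pair for 'max c^T x s.t. A x <= b, x >= 0' is:
  Dual:  min b^T y  s.t.  A^T y >= c,  y >= 0.

So the dual LP is:
  minimize  6y1 + 11y2 + 5y3
  subject to:
    y1 + y3 >= 4
    y2 + y3 >= 3
    y1, y2, y3 >= 0

Solving the primal: x* = (5, 0).
  primal value c^T x* = 20.
Solving the dual: y* = (0, 0, 4).
  dual value b^T y* = 20.
Strong duality: c^T x* = b^T y*. Confirmed.

20


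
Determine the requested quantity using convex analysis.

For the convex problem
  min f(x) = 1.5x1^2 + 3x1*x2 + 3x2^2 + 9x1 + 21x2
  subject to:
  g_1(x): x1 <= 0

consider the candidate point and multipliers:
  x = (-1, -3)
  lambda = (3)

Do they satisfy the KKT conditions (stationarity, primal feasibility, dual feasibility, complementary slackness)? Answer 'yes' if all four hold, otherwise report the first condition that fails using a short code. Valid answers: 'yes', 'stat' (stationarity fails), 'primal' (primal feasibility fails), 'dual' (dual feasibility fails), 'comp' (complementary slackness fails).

Gradient of f: grad f(x) = Q x + c = (-3, 0)
Constraint values g_i(x) = a_i^T x - b_i:
  g_1((-1, -3)) = -1
Stationarity residual: grad f(x) + sum_i lambda_i a_i = (0, 0)
  -> stationarity OK
Primal feasibility (all g_i <= 0): OK
Dual feasibility (all lambda_i >= 0): OK
Complementary slackness (lambda_i * g_i(x) = 0 for all i): FAILS

Verdict: the first failing condition is complementary_slackness -> comp.

comp


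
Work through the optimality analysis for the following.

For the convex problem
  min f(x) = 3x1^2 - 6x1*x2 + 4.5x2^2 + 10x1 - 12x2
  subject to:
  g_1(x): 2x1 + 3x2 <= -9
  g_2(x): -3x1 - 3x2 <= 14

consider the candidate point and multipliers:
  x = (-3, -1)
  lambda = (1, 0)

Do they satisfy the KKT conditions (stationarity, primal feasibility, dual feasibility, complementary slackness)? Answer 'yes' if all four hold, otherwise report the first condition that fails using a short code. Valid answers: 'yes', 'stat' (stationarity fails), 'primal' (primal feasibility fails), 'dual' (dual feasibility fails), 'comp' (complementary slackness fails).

Gradient of f: grad f(x) = Q x + c = (-2, -3)
Constraint values g_i(x) = a_i^T x - b_i:
  g_1((-3, -1)) = 0
  g_2((-3, -1)) = -2
Stationarity residual: grad f(x) + sum_i lambda_i a_i = (0, 0)
  -> stationarity OK
Primal feasibility (all g_i <= 0): OK
Dual feasibility (all lambda_i >= 0): OK
Complementary slackness (lambda_i * g_i(x) = 0 for all i): OK

Verdict: yes, KKT holds.

yes


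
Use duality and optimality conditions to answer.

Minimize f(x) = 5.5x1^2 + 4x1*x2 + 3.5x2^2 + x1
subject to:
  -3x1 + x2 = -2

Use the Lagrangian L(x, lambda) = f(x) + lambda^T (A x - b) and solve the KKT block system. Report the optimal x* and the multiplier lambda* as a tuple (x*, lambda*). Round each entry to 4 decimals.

Form the Lagrangian:
  L(x, lambda) = (1/2) x^T Q x + c^T x + lambda^T (A x - b)
Stationarity (grad_x L = 0): Q x + c + A^T lambda = 0.
Primal feasibility: A x = b.

This gives the KKT block system:
  [ Q   A^T ] [ x     ]   [-c ]
  [ A    0  ] [ lambda ] = [ b ]

Solving the linear system:
  x*      = (0.5, -0.5)
  lambda* = (1.5)
  f(x*)   = 1.75

x* = (0.5, -0.5), lambda* = (1.5)


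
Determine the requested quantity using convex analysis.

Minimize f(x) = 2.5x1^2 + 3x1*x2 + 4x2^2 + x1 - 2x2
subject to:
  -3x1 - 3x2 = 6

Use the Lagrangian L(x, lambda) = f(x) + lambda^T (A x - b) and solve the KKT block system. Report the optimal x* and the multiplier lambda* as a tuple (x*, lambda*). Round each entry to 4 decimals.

Form the Lagrangian:
  L(x, lambda) = (1/2) x^T Q x + c^T x + lambda^T (A x - b)
Stationarity (grad_x L = 0): Q x + c + A^T lambda = 0.
Primal feasibility: A x = b.

This gives the KKT block system:
  [ Q   A^T ] [ x     ]   [-c ]
  [ A    0  ] [ lambda ] = [ b ]

Solving the linear system:
  x*      = (-1.8571, -0.1429)
  lambda* = (-2.9048)
  f(x*)   = 7.9286

x* = (-1.8571, -0.1429), lambda* = (-2.9048)


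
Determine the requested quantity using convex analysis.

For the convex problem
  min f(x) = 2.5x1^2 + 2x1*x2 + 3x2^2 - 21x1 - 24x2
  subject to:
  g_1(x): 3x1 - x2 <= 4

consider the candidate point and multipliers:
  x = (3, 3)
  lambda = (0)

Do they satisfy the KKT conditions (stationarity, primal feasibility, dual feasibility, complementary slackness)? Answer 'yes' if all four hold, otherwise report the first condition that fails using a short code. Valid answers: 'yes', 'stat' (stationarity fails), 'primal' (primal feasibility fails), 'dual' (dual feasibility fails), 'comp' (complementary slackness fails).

Gradient of f: grad f(x) = Q x + c = (0, 0)
Constraint values g_i(x) = a_i^T x - b_i:
  g_1((3, 3)) = 2
Stationarity residual: grad f(x) + sum_i lambda_i a_i = (0, 0)
  -> stationarity OK
Primal feasibility (all g_i <= 0): FAILS
Dual feasibility (all lambda_i >= 0): OK
Complementary slackness (lambda_i * g_i(x) = 0 for all i): OK

Verdict: the first failing condition is primal_feasibility -> primal.

primal


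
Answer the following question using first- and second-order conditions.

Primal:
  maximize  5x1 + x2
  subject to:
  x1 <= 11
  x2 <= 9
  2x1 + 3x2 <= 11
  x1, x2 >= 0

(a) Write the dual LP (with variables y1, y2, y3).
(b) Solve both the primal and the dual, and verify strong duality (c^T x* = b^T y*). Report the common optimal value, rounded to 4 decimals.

The standard primal-dual pair for 'max c^T x s.t. A x <= b, x >= 0' is:
  Dual:  min b^T y  s.t.  A^T y >= c,  y >= 0.

So the dual LP is:
  minimize  11y1 + 9y2 + 11y3
  subject to:
    y1 + 2y3 >= 5
    y2 + 3y3 >= 1
    y1, y2, y3 >= 0

Solving the primal: x* = (5.5, 0).
  primal value c^T x* = 27.5.
Solving the dual: y* = (0, 0, 2.5).
  dual value b^T y* = 27.5.
Strong duality: c^T x* = b^T y*. Confirmed.

27.5


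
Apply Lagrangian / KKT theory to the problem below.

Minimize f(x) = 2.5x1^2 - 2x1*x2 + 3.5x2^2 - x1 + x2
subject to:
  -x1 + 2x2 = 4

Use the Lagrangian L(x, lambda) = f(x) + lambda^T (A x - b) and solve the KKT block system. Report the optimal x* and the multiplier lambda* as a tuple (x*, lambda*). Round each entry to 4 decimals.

Form the Lagrangian:
  L(x, lambda) = (1/2) x^T Q x + c^T x + lambda^T (A x - b)
Stationarity (grad_x L = 0): Q x + c + A^T lambda = 0.
Primal feasibility: A x = b.

This gives the KKT block system:
  [ Q   A^T ] [ x     ]   [-c ]
  [ A    0  ] [ lambda ] = [ b ]

Solving the linear system:
  x*      = (-0.5263, 1.7368)
  lambda* = (-7.1053)
  f(x*)   = 15.3421

x* = (-0.5263, 1.7368), lambda* = (-7.1053)


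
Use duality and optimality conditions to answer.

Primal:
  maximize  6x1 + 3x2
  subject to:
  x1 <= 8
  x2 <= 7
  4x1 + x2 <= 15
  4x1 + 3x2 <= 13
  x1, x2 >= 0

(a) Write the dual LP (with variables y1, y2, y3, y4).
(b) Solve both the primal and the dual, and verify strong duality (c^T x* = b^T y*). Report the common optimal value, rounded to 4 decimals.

The standard primal-dual pair for 'max c^T x s.t. A x <= b, x >= 0' is:
  Dual:  min b^T y  s.t.  A^T y >= c,  y >= 0.

So the dual LP is:
  minimize  8y1 + 7y2 + 15y3 + 13y4
  subject to:
    y1 + 4y3 + 4y4 >= 6
    y2 + y3 + 3y4 >= 3
    y1, y2, y3, y4 >= 0

Solving the primal: x* = (3.25, 0).
  primal value c^T x* = 19.5.
Solving the dual: y* = (0, 0, 0, 1.5).
  dual value b^T y* = 19.5.
Strong duality: c^T x* = b^T y*. Confirmed.

19.5


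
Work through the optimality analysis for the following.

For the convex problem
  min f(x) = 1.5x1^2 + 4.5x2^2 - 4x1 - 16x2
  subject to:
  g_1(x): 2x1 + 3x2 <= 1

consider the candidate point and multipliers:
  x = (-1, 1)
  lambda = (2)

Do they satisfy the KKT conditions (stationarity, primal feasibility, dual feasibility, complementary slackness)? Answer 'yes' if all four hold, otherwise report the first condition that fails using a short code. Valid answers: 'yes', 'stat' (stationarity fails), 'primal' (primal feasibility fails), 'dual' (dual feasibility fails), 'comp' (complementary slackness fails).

Gradient of f: grad f(x) = Q x + c = (-7, -7)
Constraint values g_i(x) = a_i^T x - b_i:
  g_1((-1, 1)) = 0
Stationarity residual: grad f(x) + sum_i lambda_i a_i = (-3, -1)
  -> stationarity FAILS
Primal feasibility (all g_i <= 0): OK
Dual feasibility (all lambda_i >= 0): OK
Complementary slackness (lambda_i * g_i(x) = 0 for all i): OK

Verdict: the first failing condition is stationarity -> stat.

stat


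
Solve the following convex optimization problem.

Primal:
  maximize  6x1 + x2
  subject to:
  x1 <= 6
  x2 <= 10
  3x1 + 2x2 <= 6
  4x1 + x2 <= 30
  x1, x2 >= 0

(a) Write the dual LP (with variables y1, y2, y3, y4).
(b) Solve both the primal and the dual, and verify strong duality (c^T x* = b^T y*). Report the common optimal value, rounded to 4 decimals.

The standard primal-dual pair for 'max c^T x s.t. A x <= b, x >= 0' is:
  Dual:  min b^T y  s.t.  A^T y >= c,  y >= 0.

So the dual LP is:
  minimize  6y1 + 10y2 + 6y3 + 30y4
  subject to:
    y1 + 3y3 + 4y4 >= 6
    y2 + 2y3 + y4 >= 1
    y1, y2, y3, y4 >= 0

Solving the primal: x* = (2, 0).
  primal value c^T x* = 12.
Solving the dual: y* = (0, 0, 2, 0).
  dual value b^T y* = 12.
Strong duality: c^T x* = b^T y*. Confirmed.

12


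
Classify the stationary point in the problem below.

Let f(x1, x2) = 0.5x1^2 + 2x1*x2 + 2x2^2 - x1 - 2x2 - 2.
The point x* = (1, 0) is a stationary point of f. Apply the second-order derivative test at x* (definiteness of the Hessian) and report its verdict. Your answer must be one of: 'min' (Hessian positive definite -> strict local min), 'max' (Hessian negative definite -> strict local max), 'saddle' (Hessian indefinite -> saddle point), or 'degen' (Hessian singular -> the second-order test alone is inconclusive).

Compute the Hessian H = grad^2 f:
  H = [[1, 2], [2, 4]]
Verify stationarity: grad f(x*) = H x* + g = (0, 0).
Eigenvalues of H: 0, 5.
H has a zero eigenvalue (singular; positive semidefinite but not definite), so H is neither positive definite, negative definite, nor indefinite. The second-order test alone is inconclusive -> degen.
(Indeed, f is constant along the null direction of H through x*, so x* is not a strict local extremum.)

degen


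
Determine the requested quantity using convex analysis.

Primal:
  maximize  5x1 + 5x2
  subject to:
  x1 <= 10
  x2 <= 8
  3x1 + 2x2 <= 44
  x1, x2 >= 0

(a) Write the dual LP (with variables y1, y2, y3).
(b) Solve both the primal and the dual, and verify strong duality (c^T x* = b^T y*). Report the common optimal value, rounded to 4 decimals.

The standard primal-dual pair for 'max c^T x s.t. A x <= b, x >= 0' is:
  Dual:  min b^T y  s.t.  A^T y >= c,  y >= 0.

So the dual LP is:
  minimize  10y1 + 8y2 + 44y3
  subject to:
    y1 + 3y3 >= 5
    y2 + 2y3 >= 5
    y1, y2, y3 >= 0

Solving the primal: x* = (9.3333, 8).
  primal value c^T x* = 86.6667.
Solving the dual: y* = (0, 1.6667, 1.6667).
  dual value b^T y* = 86.6667.
Strong duality: c^T x* = b^T y*. Confirmed.

86.6667


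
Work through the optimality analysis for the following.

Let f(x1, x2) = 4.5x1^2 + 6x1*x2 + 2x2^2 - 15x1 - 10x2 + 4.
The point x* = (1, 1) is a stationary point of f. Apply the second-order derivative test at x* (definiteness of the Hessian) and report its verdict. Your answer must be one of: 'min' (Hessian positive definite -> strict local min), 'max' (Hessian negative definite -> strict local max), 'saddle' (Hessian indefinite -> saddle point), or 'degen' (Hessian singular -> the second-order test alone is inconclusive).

Compute the Hessian H = grad^2 f:
  H = [[9, 6], [6, 4]]
Verify stationarity: grad f(x*) = H x* + g = (0, 0).
Eigenvalues of H: 0, 13.
H has a zero eigenvalue (singular; positive semidefinite but not definite), so H is neither positive definite, negative definite, nor indefinite. The second-order test alone is inconclusive -> degen.
(Indeed, f is constant along the null direction of H through x*, so x* is not a strict local extremum.)

degen


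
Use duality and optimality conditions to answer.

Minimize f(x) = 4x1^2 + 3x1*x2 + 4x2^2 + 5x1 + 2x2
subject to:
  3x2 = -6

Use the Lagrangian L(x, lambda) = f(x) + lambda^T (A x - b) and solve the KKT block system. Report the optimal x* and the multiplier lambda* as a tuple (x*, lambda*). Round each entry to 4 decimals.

Form the Lagrangian:
  L(x, lambda) = (1/2) x^T Q x + c^T x + lambda^T (A x - b)
Stationarity (grad_x L = 0): Q x + c + A^T lambda = 0.
Primal feasibility: A x = b.

This gives the KKT block system:
  [ Q   A^T ] [ x     ]   [-c ]
  [ A    0  ] [ lambda ] = [ b ]

Solving the linear system:
  x*      = (0.125, -2)
  lambda* = (4.5417)
  f(x*)   = 11.9375

x* = (0.125, -2), lambda* = (4.5417)


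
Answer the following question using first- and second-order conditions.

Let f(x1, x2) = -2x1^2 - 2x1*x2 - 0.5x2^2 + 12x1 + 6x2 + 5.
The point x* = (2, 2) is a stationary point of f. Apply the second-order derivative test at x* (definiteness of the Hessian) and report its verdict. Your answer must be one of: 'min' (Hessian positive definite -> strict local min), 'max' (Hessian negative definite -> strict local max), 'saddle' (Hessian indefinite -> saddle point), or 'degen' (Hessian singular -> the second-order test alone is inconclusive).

Compute the Hessian H = grad^2 f:
  H = [[-4, -2], [-2, -1]]
Verify stationarity: grad f(x*) = H x* + g = (0, 0).
Eigenvalues of H: -5, 0.
H has a zero eigenvalue (singular; negative semidefinite but not definite), so H is neither positive definite, negative definite, nor indefinite. The second-order test alone is inconclusive -> degen.
(Indeed, f is constant along the null direction of H through x*, so x* is not a strict local extremum.)

degen


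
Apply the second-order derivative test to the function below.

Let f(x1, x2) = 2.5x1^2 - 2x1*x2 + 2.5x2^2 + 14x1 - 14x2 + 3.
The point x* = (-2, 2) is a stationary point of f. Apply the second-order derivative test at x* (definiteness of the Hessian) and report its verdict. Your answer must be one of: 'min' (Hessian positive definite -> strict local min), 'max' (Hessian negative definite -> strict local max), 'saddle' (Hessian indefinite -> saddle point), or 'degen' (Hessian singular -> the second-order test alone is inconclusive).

Compute the Hessian H = grad^2 f:
  H = [[5, -2], [-2, 5]]
Verify stationarity: grad f(x*) = H x* + g = (0, 0).
Eigenvalues of H: 3, 7.
Both eigenvalues > 0, so H is positive definite -> x* is a strict local min.

min


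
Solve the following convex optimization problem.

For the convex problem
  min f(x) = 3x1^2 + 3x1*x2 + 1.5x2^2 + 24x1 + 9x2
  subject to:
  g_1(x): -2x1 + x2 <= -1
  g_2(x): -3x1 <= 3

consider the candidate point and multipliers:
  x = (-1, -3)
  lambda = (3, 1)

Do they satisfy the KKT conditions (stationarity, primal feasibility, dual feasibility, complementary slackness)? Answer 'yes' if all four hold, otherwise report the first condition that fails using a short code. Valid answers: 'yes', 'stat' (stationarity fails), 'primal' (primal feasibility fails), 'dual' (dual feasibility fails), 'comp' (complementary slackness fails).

Gradient of f: grad f(x) = Q x + c = (9, -3)
Constraint values g_i(x) = a_i^T x - b_i:
  g_1((-1, -3)) = 0
  g_2((-1, -3)) = 0
Stationarity residual: grad f(x) + sum_i lambda_i a_i = (0, 0)
  -> stationarity OK
Primal feasibility (all g_i <= 0): OK
Dual feasibility (all lambda_i >= 0): OK
Complementary slackness (lambda_i * g_i(x) = 0 for all i): OK

Verdict: yes, KKT holds.

yes


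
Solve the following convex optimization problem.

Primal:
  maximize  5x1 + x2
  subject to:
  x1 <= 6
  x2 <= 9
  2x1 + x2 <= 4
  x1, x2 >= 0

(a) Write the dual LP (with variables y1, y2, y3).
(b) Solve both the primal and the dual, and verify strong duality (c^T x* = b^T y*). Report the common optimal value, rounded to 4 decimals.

The standard primal-dual pair for 'max c^T x s.t. A x <= b, x >= 0' is:
  Dual:  min b^T y  s.t.  A^T y >= c,  y >= 0.

So the dual LP is:
  minimize  6y1 + 9y2 + 4y3
  subject to:
    y1 + 2y3 >= 5
    y2 + y3 >= 1
    y1, y2, y3 >= 0

Solving the primal: x* = (2, 0).
  primal value c^T x* = 10.
Solving the dual: y* = (0, 0, 2.5).
  dual value b^T y* = 10.
Strong duality: c^T x* = b^T y*. Confirmed.

10


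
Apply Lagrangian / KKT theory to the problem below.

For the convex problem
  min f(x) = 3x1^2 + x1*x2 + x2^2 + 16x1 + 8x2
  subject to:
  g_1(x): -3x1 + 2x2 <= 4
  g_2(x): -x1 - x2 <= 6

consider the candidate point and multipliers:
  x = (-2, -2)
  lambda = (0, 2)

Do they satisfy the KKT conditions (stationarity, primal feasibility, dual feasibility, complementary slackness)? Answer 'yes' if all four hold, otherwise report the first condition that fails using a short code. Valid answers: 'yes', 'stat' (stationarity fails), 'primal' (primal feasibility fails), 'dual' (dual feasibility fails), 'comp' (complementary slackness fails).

Gradient of f: grad f(x) = Q x + c = (2, 2)
Constraint values g_i(x) = a_i^T x - b_i:
  g_1((-2, -2)) = -2
  g_2((-2, -2)) = -2
Stationarity residual: grad f(x) + sum_i lambda_i a_i = (0, 0)
  -> stationarity OK
Primal feasibility (all g_i <= 0): OK
Dual feasibility (all lambda_i >= 0): OK
Complementary slackness (lambda_i * g_i(x) = 0 for all i): FAILS

Verdict: the first failing condition is complementary_slackness -> comp.

comp


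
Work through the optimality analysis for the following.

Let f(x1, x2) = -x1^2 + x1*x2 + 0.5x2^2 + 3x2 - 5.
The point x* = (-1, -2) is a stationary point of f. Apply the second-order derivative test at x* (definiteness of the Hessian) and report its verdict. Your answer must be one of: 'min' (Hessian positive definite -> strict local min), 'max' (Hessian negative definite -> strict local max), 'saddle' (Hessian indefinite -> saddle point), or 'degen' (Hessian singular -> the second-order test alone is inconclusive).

Compute the Hessian H = grad^2 f:
  H = [[-2, 1], [1, 1]]
Verify stationarity: grad f(x*) = H x* + g = (0, 0).
Eigenvalues of H: -2.3028, 1.3028.
Eigenvalues have mixed signs, so H is indefinite -> x* is a saddle point.

saddle


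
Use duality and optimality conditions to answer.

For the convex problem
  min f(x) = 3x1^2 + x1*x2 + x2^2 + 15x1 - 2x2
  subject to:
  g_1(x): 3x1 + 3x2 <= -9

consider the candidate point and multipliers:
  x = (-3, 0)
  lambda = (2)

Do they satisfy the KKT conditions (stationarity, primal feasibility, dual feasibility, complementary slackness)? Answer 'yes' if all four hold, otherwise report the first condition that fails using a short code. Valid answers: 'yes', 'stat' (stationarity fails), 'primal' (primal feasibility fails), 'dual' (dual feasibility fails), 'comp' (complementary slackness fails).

Gradient of f: grad f(x) = Q x + c = (-3, -5)
Constraint values g_i(x) = a_i^T x - b_i:
  g_1((-3, 0)) = 0
Stationarity residual: grad f(x) + sum_i lambda_i a_i = (3, 1)
  -> stationarity FAILS
Primal feasibility (all g_i <= 0): OK
Dual feasibility (all lambda_i >= 0): OK
Complementary slackness (lambda_i * g_i(x) = 0 for all i): OK

Verdict: the first failing condition is stationarity -> stat.

stat


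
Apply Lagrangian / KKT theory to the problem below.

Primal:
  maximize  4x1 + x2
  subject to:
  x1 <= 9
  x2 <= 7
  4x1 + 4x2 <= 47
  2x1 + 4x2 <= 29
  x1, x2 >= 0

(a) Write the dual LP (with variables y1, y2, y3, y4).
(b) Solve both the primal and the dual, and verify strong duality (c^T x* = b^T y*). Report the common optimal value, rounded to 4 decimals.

The standard primal-dual pair for 'max c^T x s.t. A x <= b, x >= 0' is:
  Dual:  min b^T y  s.t.  A^T y >= c,  y >= 0.

So the dual LP is:
  minimize  9y1 + 7y2 + 47y3 + 29y4
  subject to:
    y1 + 4y3 + 2y4 >= 4
    y2 + 4y3 + 4y4 >= 1
    y1, y2, y3, y4 >= 0

Solving the primal: x* = (9, 2.75).
  primal value c^T x* = 38.75.
Solving the dual: y* = (3, 0, 0.25, 0).
  dual value b^T y* = 38.75.
Strong duality: c^T x* = b^T y*. Confirmed.

38.75


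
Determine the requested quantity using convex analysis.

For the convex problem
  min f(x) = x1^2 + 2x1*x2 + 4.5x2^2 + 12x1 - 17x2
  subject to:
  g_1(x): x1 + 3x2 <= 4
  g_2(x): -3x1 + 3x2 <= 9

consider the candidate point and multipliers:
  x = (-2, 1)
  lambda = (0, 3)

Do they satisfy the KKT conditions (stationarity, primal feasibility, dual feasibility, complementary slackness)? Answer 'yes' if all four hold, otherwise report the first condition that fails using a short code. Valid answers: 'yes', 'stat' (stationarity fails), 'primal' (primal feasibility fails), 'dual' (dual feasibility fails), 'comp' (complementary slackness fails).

Gradient of f: grad f(x) = Q x + c = (10, -12)
Constraint values g_i(x) = a_i^T x - b_i:
  g_1((-2, 1)) = -3
  g_2((-2, 1)) = 0
Stationarity residual: grad f(x) + sum_i lambda_i a_i = (1, -3)
  -> stationarity FAILS
Primal feasibility (all g_i <= 0): OK
Dual feasibility (all lambda_i >= 0): OK
Complementary slackness (lambda_i * g_i(x) = 0 for all i): OK

Verdict: the first failing condition is stationarity -> stat.

stat


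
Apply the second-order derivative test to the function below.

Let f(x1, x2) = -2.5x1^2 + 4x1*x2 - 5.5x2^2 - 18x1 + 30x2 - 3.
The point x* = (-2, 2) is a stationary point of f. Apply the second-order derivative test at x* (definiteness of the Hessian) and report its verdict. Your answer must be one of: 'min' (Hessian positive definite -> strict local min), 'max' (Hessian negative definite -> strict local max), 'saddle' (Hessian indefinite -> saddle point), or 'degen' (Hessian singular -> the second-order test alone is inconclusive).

Compute the Hessian H = grad^2 f:
  H = [[-5, 4], [4, -11]]
Verify stationarity: grad f(x*) = H x* + g = (0, 0).
Eigenvalues of H: -13, -3.
Both eigenvalues < 0, so H is negative definite -> x* is a strict local max.

max


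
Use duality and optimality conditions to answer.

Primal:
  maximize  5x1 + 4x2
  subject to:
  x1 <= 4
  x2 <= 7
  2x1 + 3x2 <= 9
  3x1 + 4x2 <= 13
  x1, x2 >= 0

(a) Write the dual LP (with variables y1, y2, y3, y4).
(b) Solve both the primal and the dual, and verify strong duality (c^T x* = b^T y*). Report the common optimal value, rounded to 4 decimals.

The standard primal-dual pair for 'max c^T x s.t. A x <= b, x >= 0' is:
  Dual:  min b^T y  s.t.  A^T y >= c,  y >= 0.

So the dual LP is:
  minimize  4y1 + 7y2 + 9y3 + 13y4
  subject to:
    y1 + 2y3 + 3y4 >= 5
    y2 + 3y3 + 4y4 >= 4
    y1, y2, y3, y4 >= 0

Solving the primal: x* = (4, 0.25).
  primal value c^T x* = 21.
Solving the dual: y* = (2, 0, 0, 1).
  dual value b^T y* = 21.
Strong duality: c^T x* = b^T y*. Confirmed.

21


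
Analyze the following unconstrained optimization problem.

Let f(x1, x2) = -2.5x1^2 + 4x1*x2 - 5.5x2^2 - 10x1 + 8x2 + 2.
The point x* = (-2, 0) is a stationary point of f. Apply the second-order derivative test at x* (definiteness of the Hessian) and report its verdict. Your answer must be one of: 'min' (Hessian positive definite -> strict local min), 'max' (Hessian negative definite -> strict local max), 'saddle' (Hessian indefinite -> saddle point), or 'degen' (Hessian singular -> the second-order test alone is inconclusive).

Compute the Hessian H = grad^2 f:
  H = [[-5, 4], [4, -11]]
Verify stationarity: grad f(x*) = H x* + g = (0, 0).
Eigenvalues of H: -13, -3.
Both eigenvalues < 0, so H is negative definite -> x* is a strict local max.

max


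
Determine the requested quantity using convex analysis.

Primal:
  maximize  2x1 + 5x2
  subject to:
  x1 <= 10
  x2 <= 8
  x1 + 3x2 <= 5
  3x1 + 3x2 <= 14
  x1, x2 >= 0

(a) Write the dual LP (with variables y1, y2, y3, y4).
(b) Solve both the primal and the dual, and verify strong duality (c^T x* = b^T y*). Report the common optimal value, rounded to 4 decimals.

The standard primal-dual pair for 'max c^T x s.t. A x <= b, x >= 0' is:
  Dual:  min b^T y  s.t.  A^T y >= c,  y >= 0.

So the dual LP is:
  minimize  10y1 + 8y2 + 5y3 + 14y4
  subject to:
    y1 + y3 + 3y4 >= 2
    y2 + 3y3 + 3y4 >= 5
    y1, y2, y3, y4 >= 0

Solving the primal: x* = (4.5, 0.1667).
  primal value c^T x* = 9.8333.
Solving the dual: y* = (0, 0, 1.5, 0.1667).
  dual value b^T y* = 9.8333.
Strong duality: c^T x* = b^T y*. Confirmed.

9.8333


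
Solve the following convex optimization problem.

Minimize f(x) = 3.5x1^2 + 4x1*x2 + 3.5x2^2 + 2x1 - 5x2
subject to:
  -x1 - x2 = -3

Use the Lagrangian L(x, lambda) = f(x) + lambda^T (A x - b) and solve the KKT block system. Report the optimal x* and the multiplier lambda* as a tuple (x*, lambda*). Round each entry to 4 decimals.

Form the Lagrangian:
  L(x, lambda) = (1/2) x^T Q x + c^T x + lambda^T (A x - b)
Stationarity (grad_x L = 0): Q x + c + A^T lambda = 0.
Primal feasibility: A x = b.

This gives the KKT block system:
  [ Q   A^T ] [ x     ]   [-c ]
  [ A    0  ] [ lambda ] = [ b ]

Solving the linear system:
  x*      = (0.3333, 2.6667)
  lambda* = (15)
  f(x*)   = 16.1667

x* = (0.3333, 2.6667), lambda* = (15)


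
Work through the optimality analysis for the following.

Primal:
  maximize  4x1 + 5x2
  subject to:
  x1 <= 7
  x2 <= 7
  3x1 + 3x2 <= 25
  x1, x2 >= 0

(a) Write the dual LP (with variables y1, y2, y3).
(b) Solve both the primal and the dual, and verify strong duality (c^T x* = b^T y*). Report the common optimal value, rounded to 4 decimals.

The standard primal-dual pair for 'max c^T x s.t. A x <= b, x >= 0' is:
  Dual:  min b^T y  s.t.  A^T y >= c,  y >= 0.

So the dual LP is:
  minimize  7y1 + 7y2 + 25y3
  subject to:
    y1 + 3y3 >= 4
    y2 + 3y3 >= 5
    y1, y2, y3 >= 0

Solving the primal: x* = (1.3333, 7).
  primal value c^T x* = 40.3333.
Solving the dual: y* = (0, 1, 1.3333).
  dual value b^T y* = 40.3333.
Strong duality: c^T x* = b^T y*. Confirmed.

40.3333


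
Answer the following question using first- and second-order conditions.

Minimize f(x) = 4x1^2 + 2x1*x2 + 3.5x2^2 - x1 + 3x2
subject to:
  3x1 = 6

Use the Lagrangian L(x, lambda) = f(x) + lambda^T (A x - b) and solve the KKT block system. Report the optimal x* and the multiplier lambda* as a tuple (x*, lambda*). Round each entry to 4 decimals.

Form the Lagrangian:
  L(x, lambda) = (1/2) x^T Q x + c^T x + lambda^T (A x - b)
Stationarity (grad_x L = 0): Q x + c + A^T lambda = 0.
Primal feasibility: A x = b.

This gives the KKT block system:
  [ Q   A^T ] [ x     ]   [-c ]
  [ A    0  ] [ lambda ] = [ b ]

Solving the linear system:
  x*      = (2, -1)
  lambda* = (-4.3333)
  f(x*)   = 10.5

x* = (2, -1), lambda* = (-4.3333)


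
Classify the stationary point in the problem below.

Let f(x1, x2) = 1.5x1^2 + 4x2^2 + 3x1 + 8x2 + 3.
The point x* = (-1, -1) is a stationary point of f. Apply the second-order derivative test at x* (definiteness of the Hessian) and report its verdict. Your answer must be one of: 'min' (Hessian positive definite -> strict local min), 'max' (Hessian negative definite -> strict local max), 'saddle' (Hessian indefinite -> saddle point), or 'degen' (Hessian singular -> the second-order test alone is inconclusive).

Compute the Hessian H = grad^2 f:
  H = [[3, 0], [0, 8]]
Verify stationarity: grad f(x*) = H x* + g = (0, 0).
Eigenvalues of H: 3, 8.
Both eigenvalues > 0, so H is positive definite -> x* is a strict local min.

min


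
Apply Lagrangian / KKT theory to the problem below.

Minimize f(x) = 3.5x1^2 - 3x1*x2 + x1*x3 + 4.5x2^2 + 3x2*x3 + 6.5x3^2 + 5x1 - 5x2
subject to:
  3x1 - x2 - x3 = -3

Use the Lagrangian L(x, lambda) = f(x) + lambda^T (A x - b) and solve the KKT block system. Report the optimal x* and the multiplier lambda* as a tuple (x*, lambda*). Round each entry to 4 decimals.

Form the Lagrangian:
  L(x, lambda) = (1/2) x^T Q x + c^T x + lambda^T (A x - b)
Stationarity (grad_x L = 0): Q x + c + A^T lambda = 0.
Primal feasibility: A x = b.

This gives the KKT block system:
  [ Q   A^T ] [ x     ]   [-c ]
  [ A    0  ] [ lambda ] = [ b ]

Solving the linear system:
  x*      = (-0.8766, 0.3247, 0.0455)
  lambda* = (0.6883)
  f(x*)   = -1.9708

x* = (-0.8766, 0.3247, 0.0455), lambda* = (0.6883)


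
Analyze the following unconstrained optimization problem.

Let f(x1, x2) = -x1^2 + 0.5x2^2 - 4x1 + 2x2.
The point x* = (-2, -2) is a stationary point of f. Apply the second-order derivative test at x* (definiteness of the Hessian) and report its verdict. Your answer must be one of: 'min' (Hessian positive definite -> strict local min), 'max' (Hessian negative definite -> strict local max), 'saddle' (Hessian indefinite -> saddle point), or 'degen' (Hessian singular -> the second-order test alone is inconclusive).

Compute the Hessian H = grad^2 f:
  H = [[-2, 0], [0, 1]]
Verify stationarity: grad f(x*) = H x* + g = (0, 0).
Eigenvalues of H: -2, 1.
Eigenvalues have mixed signs, so H is indefinite -> x* is a saddle point.

saddle


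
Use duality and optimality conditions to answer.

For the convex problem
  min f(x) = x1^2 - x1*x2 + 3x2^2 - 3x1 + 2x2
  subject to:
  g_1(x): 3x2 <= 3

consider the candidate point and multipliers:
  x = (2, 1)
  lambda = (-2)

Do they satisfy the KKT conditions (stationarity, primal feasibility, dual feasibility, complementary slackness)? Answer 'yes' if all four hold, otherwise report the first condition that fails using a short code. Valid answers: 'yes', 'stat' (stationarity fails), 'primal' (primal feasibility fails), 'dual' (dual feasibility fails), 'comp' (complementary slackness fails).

Gradient of f: grad f(x) = Q x + c = (0, 6)
Constraint values g_i(x) = a_i^T x - b_i:
  g_1((2, 1)) = 0
Stationarity residual: grad f(x) + sum_i lambda_i a_i = (0, 0)
  -> stationarity OK
Primal feasibility (all g_i <= 0): OK
Dual feasibility (all lambda_i >= 0): FAILS
Complementary slackness (lambda_i * g_i(x) = 0 for all i): OK

Verdict: the first failing condition is dual_feasibility -> dual.

dual


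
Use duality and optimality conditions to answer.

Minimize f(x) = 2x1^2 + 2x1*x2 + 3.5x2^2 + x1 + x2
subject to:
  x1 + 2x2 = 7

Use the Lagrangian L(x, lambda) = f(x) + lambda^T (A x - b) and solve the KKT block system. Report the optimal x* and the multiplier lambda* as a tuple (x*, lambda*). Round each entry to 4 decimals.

Form the Lagrangian:
  L(x, lambda) = (1/2) x^T Q x + c^T x + lambda^T (A x - b)
Stationarity (grad_x L = 0): Q x + c + A^T lambda = 0.
Primal feasibility: A x = b.

This gives the KKT block system:
  [ Q   A^T ] [ x     ]   [-c ]
  [ A    0  ] [ lambda ] = [ b ]

Solving the linear system:
  x*      = (1.2667, 2.8667)
  lambda* = (-11.8)
  f(x*)   = 43.3667

x* = (1.2667, 2.8667), lambda* = (-11.8)


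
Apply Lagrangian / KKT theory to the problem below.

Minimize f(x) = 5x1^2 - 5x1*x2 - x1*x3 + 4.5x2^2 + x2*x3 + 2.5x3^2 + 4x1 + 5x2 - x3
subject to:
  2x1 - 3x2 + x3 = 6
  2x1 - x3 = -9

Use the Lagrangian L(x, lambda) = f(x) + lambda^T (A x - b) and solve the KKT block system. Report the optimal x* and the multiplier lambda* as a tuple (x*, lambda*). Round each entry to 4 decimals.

Form the Lagrangian:
  L(x, lambda) = (1/2) x^T Q x + c^T x + lambda^T (A x - b)
Stationarity (grad_x L = 0): Q x + c + A^T lambda = 0.
Primal feasibility: A x = b.

This gives the KKT block system:
  [ Q   A^T ] [ x     ]   [-c ]
  [ A    0  ] [ lambda ] = [ b ]

Solving the linear system:
  x*      = (-3.2549, -3.3399, 2.4902)
  lambda* = (-2.098, 9.268)
  f(x*)   = 31.8954

x* = (-3.2549, -3.3399, 2.4902), lambda* = (-2.098, 9.268)


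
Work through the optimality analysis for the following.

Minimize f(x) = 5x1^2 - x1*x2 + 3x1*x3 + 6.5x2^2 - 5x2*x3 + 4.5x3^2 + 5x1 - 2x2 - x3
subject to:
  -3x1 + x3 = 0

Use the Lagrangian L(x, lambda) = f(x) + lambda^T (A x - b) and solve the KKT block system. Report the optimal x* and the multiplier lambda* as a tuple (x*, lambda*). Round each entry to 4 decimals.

Form the Lagrangian:
  L(x, lambda) = (1/2) x^T Q x + c^T x + lambda^T (A x - b)
Stationarity (grad_x L = 0): Q x + c + A^T lambda = 0.
Primal feasibility: A x = b.

This gives the KKT block system:
  [ Q   A^T ] [ x     ]   [-c ]
  [ A    0  ] [ lambda ] = [ b ]

Solving the linear system:
  x*      = (0.0052, 0.1602, 0.0155)
  lambda* = (1.646)
  f(x*)   = -0.155

x* = (0.0052, 0.1602, 0.0155), lambda* = (1.646)


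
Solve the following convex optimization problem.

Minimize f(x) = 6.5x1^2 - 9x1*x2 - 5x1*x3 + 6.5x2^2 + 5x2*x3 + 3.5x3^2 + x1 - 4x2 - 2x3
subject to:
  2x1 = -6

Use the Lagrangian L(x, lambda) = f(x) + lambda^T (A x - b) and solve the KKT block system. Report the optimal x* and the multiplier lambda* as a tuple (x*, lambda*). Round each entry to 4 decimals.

Form the Lagrangian:
  L(x, lambda) = (1/2) x^T Q x + c^T x + lambda^T (A x - b)
Stationarity (grad_x L = 0): Q x + c + A^T lambda = 0.
Primal feasibility: A x = b.

This gives the KKT block system:
  [ Q   A^T ] [ x     ]   [-c ]
  [ A    0  ] [ lambda ] = [ b ]

Solving the linear system:
  x*      = (-3, -1.4545, -0.8182)
  lambda* = (10.4091)
  f(x*)   = 33.4545

x* = (-3, -1.4545, -0.8182), lambda* = (10.4091)


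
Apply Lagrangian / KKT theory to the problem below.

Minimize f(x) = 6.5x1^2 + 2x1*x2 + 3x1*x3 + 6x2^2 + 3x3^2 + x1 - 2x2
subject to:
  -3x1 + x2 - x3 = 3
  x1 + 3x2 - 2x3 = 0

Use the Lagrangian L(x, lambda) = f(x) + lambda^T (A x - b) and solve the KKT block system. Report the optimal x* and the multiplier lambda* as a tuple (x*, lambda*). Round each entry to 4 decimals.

Form the Lagrangian:
  L(x, lambda) = (1/2) x^T Q x + c^T x + lambda^T (A x - b)
Stationarity (grad_x L = 0): Q x + c + A^T lambda = 0.
Primal feasibility: A x = b.

This gives the KKT block system:
  [ Q   A^T ] [ x     ]   [-c ]
  [ A    0  ] [ lambda ] = [ b ]

Solving the linear system:
  x*      = (-0.9164, 0.4151, 0.1644)
  lambda* = (-2.9919, 0.6146)
  f(x*)   = 3.6146

x* = (-0.9164, 0.4151, 0.1644), lambda* = (-2.9919, 0.6146)


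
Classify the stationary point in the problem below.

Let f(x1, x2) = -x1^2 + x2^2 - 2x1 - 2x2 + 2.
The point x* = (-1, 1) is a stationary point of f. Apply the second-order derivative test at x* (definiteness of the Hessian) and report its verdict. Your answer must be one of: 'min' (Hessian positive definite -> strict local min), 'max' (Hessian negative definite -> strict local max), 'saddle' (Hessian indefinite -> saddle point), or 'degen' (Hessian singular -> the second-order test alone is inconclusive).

Compute the Hessian H = grad^2 f:
  H = [[-2, 0], [0, 2]]
Verify stationarity: grad f(x*) = H x* + g = (0, 0).
Eigenvalues of H: -2, 2.
Eigenvalues have mixed signs, so H is indefinite -> x* is a saddle point.

saddle
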